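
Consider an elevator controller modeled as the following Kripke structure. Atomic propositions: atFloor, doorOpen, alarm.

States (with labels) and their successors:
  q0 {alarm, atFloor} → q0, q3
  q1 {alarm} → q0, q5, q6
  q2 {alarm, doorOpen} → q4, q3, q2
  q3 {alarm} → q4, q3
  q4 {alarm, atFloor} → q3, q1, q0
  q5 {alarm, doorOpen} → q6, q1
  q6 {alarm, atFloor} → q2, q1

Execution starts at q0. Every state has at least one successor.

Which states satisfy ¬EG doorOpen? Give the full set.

States satisfying doorOpen: {q2, q5}.
States satisfying EG doorOpen: {q2}.
States satisfying ¬EG doorOpen: {q0, q1, q3, q4, q5, q6}.

{q0, q1, q3, q4, q5, q6}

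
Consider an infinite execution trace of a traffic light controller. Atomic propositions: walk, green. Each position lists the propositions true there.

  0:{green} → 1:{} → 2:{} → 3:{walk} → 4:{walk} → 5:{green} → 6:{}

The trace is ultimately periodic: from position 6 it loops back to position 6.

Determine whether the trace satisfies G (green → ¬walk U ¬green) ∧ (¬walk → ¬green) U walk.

green → ¬walk U ¬green holds at every position 0..6, and those are all positions ever visited, so G (green → ¬walk U ¬green) holds.
Positions where green holds: 0, 5.
Check ¬walk U ¬green at each: 0→ok, 5→ok.
Walking from position 0: at position 0, walk has not yet held and ¬walk → ¬green fails, so (¬walk → ¬green) U walk is false.
At position 0: G (green → ¬walk U ¬green) is true; (¬walk → ¬green) U walk is false; so G (green → ¬walk U ¬green) ∧ (¬walk → ¬green) U walk is false.

No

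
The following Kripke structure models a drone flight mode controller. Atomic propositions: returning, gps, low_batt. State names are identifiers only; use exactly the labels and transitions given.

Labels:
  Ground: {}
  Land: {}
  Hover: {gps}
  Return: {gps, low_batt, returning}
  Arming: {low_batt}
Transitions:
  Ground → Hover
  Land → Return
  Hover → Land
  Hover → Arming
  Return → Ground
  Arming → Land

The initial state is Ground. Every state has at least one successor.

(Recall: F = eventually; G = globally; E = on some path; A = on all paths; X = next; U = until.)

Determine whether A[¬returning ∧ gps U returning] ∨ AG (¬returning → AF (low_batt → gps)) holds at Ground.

Holds

States satisfying ¬returning ∧ gps: {Hover}.
States satisfying returning: {Return}.
States satisfying A[¬returning ∧ gps U returning]: {Return}.
States satisfying ¬returning → AF (low_batt → gps): {Ground, Land, Hover, Return, Arming}.
States satisfying AG (¬returning → AF (low_batt → gps)): {Ground, Land, Hover, Return, Arming}.
States satisfying A[¬returning ∧ gps U returning] ∨ AG (¬returning → AF (low_batt → gps)): {Ground, Land, Hover, Return, Arming}.
Ground ∈ Sat(A[¬returning ∧ gps U returning] ∨ AG (¬returning → AF (low_batt → gps))).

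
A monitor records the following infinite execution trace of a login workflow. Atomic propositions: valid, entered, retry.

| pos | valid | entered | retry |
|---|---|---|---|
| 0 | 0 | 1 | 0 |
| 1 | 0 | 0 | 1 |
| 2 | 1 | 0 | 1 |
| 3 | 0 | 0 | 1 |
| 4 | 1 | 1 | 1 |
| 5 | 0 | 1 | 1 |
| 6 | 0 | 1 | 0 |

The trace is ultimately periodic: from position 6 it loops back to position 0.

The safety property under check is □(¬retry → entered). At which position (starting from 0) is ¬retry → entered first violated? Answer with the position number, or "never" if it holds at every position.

¬retry → entered holds at every position 0..6, and those are all the positions the trace ever visits, so the invariant □(¬retry → entered) is never violated.

never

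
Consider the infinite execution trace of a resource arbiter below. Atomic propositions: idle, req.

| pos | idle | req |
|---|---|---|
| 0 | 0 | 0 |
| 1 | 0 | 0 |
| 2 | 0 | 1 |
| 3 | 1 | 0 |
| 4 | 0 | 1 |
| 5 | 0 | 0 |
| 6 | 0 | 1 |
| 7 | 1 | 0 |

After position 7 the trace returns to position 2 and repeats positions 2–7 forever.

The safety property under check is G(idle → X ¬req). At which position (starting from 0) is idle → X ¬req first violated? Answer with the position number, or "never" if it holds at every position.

3

Check idle → X ¬req at each position in order: 0 ✓, 1 ✓, 2 ✓.
At position 3 the labels are {idle} and the next position 4 has {req}, so idle → X ¬req is false there. This is the first violation.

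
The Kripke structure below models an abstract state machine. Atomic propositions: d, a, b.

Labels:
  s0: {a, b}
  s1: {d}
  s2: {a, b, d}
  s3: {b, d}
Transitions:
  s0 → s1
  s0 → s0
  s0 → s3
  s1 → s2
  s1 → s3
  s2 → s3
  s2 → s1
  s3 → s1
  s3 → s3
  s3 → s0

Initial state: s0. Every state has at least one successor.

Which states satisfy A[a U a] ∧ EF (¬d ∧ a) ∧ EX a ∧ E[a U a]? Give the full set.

{s0}

States satisfying a: {s0, s2}.
States satisfying A[a U a]: {s0, s2}.
States satisfying ¬d ∧ a: {s0}.
States satisfying EF (¬d ∧ a): {s0, s1, s2, s3}.
States satisfying A[a U a] ∧ EF (¬d ∧ a): {s0, s2}.
States satisfying EX a: {s0, s1, s3}.
States satisfying E[a U a]: {s0, s2}.
States satisfying EX a ∧ E[a U a]: {s0}.
States satisfying A[a U a] ∧ EF (¬d ∧ a) ∧ EX a ∧ E[a U a]: {s0}.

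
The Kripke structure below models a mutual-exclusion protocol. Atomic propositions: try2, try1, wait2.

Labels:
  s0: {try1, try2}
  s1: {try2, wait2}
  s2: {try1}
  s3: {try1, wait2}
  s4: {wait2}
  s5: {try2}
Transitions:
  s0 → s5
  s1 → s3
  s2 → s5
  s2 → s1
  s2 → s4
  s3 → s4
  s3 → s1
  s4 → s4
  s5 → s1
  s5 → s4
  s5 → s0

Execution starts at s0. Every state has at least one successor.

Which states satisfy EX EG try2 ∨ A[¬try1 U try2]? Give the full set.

States satisfying EG try2: {s0, s5}.
States satisfying EX EG try2: {s0, s2, s5}.
States satisfying ¬try1: {s1, s4, s5}.
States satisfying try2: {s0, s1, s5}.
States satisfying A[¬try1 U try2]: {s0, s1, s5}.
States satisfying EX EG try2 ∨ A[¬try1 U try2]: {s0, s1, s2, s5}.

{s0, s1, s2, s5}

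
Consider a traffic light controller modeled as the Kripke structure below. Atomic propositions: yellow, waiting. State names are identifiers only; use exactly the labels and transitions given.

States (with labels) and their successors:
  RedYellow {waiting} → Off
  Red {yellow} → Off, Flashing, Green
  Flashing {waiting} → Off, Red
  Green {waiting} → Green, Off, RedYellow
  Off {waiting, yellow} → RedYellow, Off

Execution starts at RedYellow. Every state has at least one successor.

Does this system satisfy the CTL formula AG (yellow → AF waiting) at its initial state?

Holds

States satisfying yellow → AF waiting: {RedYellow, Red, Flashing, Green, Off}.
States satisfying AG (yellow → AF waiting): {RedYellow, Red, Flashing, Green, Off}.
Every state reachable from RedYellow satisfies yellow → AF waiting.
RedYellow ∈ Sat(AG (yellow → AF waiting)).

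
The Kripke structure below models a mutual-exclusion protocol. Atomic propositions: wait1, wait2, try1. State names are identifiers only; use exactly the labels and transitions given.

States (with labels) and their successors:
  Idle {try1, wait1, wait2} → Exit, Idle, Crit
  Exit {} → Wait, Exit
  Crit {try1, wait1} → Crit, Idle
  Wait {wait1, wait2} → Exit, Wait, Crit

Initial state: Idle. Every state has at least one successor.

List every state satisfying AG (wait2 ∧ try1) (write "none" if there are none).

none

States satisfying wait2 ∧ try1: {Idle}.
States satisfying AG (wait2 ∧ try1): ∅.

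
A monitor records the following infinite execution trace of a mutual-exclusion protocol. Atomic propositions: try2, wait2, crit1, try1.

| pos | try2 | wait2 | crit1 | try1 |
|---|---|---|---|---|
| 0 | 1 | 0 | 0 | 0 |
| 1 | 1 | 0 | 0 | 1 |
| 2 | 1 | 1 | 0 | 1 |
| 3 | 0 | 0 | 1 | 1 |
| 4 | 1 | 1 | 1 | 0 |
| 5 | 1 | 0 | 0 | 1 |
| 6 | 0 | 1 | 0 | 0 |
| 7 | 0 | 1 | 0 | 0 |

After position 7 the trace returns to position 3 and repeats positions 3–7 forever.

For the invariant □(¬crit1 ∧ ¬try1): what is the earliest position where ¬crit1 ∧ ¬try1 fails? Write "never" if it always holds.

Check ¬crit1 ∧ ¬try1 at each position in order: 0 ✓.
At position 1 the labels are {try1, try2}, so ¬crit1 ∧ ¬try1 is false there. This is the first violation.

1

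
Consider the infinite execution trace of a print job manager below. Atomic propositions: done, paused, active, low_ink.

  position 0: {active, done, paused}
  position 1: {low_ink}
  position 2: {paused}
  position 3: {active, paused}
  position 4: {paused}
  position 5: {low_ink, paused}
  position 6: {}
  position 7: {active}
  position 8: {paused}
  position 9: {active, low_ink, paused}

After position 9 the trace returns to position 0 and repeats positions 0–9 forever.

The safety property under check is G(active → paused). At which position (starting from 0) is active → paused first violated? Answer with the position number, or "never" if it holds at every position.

7

Check active → paused at each position in order: 0 ✓, 1 ✓, 2 ✓, 3 ✓, 4 ✓, 5 ✓, 6 ✓.
At position 7 the labels are {active}, so active → paused is false there. This is the first violation.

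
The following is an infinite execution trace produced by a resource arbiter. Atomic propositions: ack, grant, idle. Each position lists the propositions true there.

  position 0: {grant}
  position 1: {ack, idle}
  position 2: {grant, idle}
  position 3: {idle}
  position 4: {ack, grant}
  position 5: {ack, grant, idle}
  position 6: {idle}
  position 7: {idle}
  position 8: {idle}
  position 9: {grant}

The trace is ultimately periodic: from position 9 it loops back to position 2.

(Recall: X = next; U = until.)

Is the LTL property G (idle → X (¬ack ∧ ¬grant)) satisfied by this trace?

Does not hold

idle → X (¬ack ∧ ¬grant) must hold at every position from 0 onward. It fails at position 1, so G (idle → X (¬ack ∧ ¬grant)) is false.
Positions where idle holds: 1, 2, 3, 5, 6, 7, 8.
Check X (¬ack ∧ ¬grant) at each: 1→fails, 2→ok, 3→fails, 5→ok, 6→ok, 7→ok, 8→fails.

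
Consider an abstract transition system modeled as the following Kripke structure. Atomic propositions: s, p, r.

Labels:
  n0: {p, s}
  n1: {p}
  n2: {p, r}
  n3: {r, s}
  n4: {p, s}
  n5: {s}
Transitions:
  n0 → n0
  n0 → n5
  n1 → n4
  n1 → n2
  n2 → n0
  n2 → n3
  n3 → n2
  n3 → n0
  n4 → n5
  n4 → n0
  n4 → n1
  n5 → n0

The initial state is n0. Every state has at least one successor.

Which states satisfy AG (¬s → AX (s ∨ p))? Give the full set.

{n0, n1, n2, n3, n4, n5}

States satisfying ¬s → AX (s ∨ p): {n0, n1, n2, n3, n4, n5}.
States satisfying AG (¬s → AX (s ∨ p)): {n0, n1, n2, n3, n4, n5}.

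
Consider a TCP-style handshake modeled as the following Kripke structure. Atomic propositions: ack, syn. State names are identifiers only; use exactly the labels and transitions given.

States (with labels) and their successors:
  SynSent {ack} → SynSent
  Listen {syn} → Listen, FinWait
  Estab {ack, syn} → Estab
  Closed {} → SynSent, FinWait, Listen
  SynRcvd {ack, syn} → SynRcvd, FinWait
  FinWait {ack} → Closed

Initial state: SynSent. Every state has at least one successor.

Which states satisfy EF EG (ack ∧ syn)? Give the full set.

{Estab, SynRcvd}

States satisfying EG (ack ∧ syn): {Estab, SynRcvd}.
States satisfying EF EG (ack ∧ syn): {Estab, SynRcvd}.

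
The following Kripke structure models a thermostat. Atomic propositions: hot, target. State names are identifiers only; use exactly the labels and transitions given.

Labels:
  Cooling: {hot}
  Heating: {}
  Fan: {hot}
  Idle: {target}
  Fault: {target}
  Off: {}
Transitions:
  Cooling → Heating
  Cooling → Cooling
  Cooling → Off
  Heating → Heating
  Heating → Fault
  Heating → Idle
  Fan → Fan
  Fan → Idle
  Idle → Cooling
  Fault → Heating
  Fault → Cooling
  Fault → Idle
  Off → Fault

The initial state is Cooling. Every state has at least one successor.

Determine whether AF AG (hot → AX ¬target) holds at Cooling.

Satisfied

States satisfying AG (hot → AX ¬target): {Cooling, Heating, Idle, Fault, Off}.
States satisfying AF AG (hot → AX ¬target): {Cooling, Heating, Idle, Fault, Off}.
Cooling ∈ Sat(AF AG (hot → AX ¬target)).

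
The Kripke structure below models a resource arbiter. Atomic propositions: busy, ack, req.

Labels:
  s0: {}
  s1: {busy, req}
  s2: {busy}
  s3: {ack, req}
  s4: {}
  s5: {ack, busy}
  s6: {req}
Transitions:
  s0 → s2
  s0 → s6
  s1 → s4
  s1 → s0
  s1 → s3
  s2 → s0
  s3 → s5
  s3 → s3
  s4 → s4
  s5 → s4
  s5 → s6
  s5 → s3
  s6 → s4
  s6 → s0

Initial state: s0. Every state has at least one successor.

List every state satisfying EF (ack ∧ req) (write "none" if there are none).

{s1, s3, s5}

States satisfying ack ∧ req: {s3}.
States satisfying EF (ack ∧ req): {s1, s3, s5}.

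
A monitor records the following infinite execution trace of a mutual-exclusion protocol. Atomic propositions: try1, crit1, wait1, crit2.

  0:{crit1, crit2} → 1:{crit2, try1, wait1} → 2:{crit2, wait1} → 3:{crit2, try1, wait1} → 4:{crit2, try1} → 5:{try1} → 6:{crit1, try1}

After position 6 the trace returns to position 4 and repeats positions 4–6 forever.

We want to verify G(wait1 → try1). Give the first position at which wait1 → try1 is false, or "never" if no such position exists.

Check wait1 → try1 at each position in order: 0 ✓, 1 ✓.
At position 2 the labels are {crit2, wait1}, so wait1 → try1 is false there. This is the first violation.

2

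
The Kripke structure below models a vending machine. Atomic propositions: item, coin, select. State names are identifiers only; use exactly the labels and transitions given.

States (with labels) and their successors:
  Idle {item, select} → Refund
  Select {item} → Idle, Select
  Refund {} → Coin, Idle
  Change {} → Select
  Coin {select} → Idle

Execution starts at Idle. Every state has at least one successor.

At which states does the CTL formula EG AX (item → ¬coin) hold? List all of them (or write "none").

States satisfying AX (item → ¬coin): {Idle, Select, Refund, Change, Coin}.
States satisfying EG AX (item → ¬coin): {Idle, Select, Refund, Change, Coin}.

{Idle, Select, Refund, Change, Coin}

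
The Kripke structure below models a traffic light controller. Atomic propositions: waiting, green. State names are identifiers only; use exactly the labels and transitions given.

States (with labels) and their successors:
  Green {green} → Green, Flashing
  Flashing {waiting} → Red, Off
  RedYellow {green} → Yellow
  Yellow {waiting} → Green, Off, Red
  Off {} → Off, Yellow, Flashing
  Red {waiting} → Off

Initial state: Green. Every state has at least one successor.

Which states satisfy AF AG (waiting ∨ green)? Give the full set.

none

States satisfying AG (waiting ∨ green): ∅.
States satisfying AF AG (waiting ∨ green): ∅.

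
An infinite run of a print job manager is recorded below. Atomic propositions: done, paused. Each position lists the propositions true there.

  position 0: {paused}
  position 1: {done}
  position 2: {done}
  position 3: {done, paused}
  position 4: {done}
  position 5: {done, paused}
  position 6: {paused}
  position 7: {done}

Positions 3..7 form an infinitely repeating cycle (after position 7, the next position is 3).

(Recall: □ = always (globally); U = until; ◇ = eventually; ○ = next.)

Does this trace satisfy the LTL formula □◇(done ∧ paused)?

◇(done ∧ paused) holds at every position 0..7, and those are all positions ever visited, so □◇(done ∧ paused) holds.

Holds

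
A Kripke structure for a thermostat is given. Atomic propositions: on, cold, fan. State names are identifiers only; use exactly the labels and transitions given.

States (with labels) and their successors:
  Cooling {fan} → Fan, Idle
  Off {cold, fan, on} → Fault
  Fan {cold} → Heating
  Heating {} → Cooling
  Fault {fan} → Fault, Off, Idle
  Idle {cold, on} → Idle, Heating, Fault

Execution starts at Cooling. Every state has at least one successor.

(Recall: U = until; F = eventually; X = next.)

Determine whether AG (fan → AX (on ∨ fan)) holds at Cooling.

States satisfying fan → AX (on ∨ fan): {Off, Fan, Heating, Fault, Idle}.
States satisfying AG (fan → AX (on ∨ fan)): ∅.
Cooling is reachable from Cooling and violates fan → AX (on ∨ fan), so AG fails at Cooling.
Cooling ∉ Sat(AG (fan → AX (on ∨ fan))).

No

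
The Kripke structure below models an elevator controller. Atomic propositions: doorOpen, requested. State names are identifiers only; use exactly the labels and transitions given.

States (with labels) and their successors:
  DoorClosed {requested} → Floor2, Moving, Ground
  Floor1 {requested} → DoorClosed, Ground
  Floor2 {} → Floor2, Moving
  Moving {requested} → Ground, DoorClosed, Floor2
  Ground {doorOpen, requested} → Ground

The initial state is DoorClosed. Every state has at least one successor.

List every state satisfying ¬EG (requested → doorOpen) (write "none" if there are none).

States satisfying requested → doorOpen: {Floor2, Ground}.
States satisfying EG (requested → doorOpen): {Floor2, Ground}.
States satisfying ¬EG (requested → doorOpen): {DoorClosed, Floor1, Moving}.

{DoorClosed, Floor1, Moving}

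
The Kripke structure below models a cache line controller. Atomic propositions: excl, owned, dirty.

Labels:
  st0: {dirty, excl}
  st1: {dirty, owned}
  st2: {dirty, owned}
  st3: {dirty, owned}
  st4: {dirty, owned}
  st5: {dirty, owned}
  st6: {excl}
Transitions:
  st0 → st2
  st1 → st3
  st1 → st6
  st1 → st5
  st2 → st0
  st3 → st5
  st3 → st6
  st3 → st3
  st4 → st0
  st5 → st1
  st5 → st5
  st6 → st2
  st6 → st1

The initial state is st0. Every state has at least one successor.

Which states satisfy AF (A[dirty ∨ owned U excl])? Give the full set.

States satisfying A[dirty ∨ owned U excl]: {st0, st2, st4, st6}.
States satisfying AF (A[dirty ∨ owned U excl]): {st0, st2, st4, st6}.

{st0, st2, st4, st6}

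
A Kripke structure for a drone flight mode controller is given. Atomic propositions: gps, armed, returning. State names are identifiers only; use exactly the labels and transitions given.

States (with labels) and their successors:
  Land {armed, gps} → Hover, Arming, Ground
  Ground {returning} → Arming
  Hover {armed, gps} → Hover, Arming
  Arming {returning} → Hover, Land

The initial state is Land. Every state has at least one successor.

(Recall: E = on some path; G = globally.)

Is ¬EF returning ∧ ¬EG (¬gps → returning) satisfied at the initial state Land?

Does not hold

States satisfying returning: {Ground, Arming}.
States satisfying EF returning: {Land, Ground, Hover, Arming}.
States satisfying ¬EF returning: ∅.
States satisfying ¬gps → returning: {Land, Ground, Hover, Arming}.
States satisfying EG (¬gps → returning): {Land, Ground, Hover, Arming}.
States satisfying ¬EG (¬gps → returning): ∅.
States satisfying ¬EF returning ∧ ¬EG (¬gps → returning): ∅.
Land ∉ Sat(¬EF returning ∧ ¬EG (¬gps → returning)).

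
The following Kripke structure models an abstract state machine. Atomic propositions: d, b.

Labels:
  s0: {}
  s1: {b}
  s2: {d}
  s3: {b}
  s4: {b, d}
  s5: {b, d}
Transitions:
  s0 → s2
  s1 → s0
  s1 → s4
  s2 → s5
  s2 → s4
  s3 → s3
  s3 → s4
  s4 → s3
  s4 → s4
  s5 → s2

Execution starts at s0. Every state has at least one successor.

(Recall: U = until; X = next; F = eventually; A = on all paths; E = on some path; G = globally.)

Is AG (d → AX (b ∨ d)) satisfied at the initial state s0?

Satisfied

States satisfying d → AX (b ∨ d): {s0, s1, s2, s3, s4, s5}.
States satisfying AG (d → AX (b ∨ d)): {s0, s1, s2, s3, s4, s5}.
Every state reachable from s0 satisfies d → AX (b ∨ d).
s0 ∈ Sat(AG (d → AX (b ∨ d))).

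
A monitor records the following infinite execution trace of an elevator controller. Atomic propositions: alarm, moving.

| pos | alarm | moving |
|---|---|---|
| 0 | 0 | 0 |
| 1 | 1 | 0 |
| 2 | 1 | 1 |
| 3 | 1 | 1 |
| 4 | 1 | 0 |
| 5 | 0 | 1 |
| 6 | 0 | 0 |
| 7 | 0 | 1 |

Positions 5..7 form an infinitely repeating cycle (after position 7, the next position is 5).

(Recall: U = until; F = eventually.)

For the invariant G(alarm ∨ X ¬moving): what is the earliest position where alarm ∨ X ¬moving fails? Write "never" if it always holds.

Check alarm ∨ X ¬moving at each position in order: 0 ✓, 1 ✓, 2 ✓, 3 ✓, 4 ✓, 5 ✓.
At position 6 the labels are {} and the next position 7 has {moving}, so alarm ∨ X ¬moving is false there. This is the first violation.

6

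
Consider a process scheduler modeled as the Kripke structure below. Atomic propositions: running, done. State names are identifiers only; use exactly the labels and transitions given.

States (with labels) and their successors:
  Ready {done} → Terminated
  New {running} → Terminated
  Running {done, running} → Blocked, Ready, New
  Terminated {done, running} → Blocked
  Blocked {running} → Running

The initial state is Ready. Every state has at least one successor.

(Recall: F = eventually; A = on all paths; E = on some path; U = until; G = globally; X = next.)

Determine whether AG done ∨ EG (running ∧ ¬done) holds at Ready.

States satisfying done: {Ready, Running, Terminated}.
States satisfying AG done: ∅.
States satisfying running ∧ ¬done: {New, Blocked}.
States satisfying EG (running ∧ ¬done): ∅.
States satisfying AG done ∨ EG (running ∧ ¬done): ∅.
Ready ∉ Sat(AG done ∨ EG (running ∧ ¬done)).

Does not hold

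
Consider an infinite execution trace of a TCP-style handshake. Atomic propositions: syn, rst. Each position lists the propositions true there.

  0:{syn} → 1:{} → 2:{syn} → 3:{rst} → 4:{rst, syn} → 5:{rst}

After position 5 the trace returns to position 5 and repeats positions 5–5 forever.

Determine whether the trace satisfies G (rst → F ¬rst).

Does not hold

rst → F ¬rst must hold at every position from 0 onward. It fails at position 3, so G (rst → F ¬rst) is false.
Positions where rst holds: 3, 4, 5.
Check F ¬rst at each: 3→fails, 4→fails, 5→fails.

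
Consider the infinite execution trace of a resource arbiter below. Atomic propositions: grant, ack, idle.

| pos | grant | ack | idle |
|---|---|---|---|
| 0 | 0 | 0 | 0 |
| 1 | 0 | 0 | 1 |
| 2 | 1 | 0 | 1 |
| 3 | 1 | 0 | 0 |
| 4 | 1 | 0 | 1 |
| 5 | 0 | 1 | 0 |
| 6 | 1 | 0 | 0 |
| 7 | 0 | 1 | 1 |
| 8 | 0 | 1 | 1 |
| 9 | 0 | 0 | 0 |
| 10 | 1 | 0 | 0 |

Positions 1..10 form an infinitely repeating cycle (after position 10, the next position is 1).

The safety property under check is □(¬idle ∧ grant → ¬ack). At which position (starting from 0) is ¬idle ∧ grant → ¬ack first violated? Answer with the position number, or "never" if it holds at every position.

never

¬idle ∧ grant → ¬ack holds at every position 0..10, and those are all the positions the trace ever visits, so the invariant □(¬idle ∧ grant → ¬ack) is never violated.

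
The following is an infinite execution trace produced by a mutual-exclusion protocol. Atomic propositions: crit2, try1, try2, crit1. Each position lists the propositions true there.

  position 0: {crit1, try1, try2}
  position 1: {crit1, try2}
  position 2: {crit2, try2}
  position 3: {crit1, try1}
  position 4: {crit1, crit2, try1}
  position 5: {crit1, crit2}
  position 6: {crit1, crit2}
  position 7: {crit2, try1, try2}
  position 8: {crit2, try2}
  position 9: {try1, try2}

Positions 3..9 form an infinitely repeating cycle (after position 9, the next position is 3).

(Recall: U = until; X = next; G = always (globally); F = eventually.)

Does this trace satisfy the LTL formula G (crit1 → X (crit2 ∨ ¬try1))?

crit1 → X (crit2 ∨ ¬try1) holds at every position 0..9, and those are all positions ever visited, so G (crit1 → X (crit2 ∨ ¬try1)) holds.
Positions where crit1 holds: 0, 1, 3, 4, 5, 6.
Check X (crit2 ∨ ¬try1) at each: 0→ok, 1→ok, 3→ok, 4→ok, 5→ok, 6→ok.

Satisfied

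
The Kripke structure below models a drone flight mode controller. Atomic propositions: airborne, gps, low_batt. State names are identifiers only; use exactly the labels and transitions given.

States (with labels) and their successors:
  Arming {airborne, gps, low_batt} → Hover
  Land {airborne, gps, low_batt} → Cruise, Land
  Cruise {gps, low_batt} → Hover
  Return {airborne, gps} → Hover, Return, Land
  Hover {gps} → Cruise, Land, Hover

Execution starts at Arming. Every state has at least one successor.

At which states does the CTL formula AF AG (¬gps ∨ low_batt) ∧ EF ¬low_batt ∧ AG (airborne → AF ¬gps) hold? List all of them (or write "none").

States satisfying AG (¬gps ∨ low_batt): ∅.
States satisfying AF AG (¬gps ∨ low_batt): ∅.
States satisfying ¬low_batt: {Return, Hover}.
States satisfying EF ¬low_batt: {Arming, Land, Cruise, Return, Hover}.
States satisfying AF AG (¬gps ∨ low_batt) ∧ EF ¬low_batt: ∅.
States satisfying airborne → AF ¬gps: {Cruise, Hover}.
States satisfying AG (airborne → AF ¬gps): ∅.
States satisfying AF AG (¬gps ∨ low_batt) ∧ EF ¬low_batt ∧ AG (airborne → AF ¬gps): ∅.

none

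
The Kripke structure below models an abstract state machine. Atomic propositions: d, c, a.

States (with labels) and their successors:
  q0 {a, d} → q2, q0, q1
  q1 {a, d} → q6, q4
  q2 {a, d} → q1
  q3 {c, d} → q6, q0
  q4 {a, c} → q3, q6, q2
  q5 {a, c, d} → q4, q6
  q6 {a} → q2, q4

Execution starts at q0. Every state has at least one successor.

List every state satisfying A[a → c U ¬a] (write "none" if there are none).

States satisfying a → c: {q3, q4, q5}.
States satisfying ¬a: {q3}.
States satisfying A[a → c U ¬a]: {q3}.

{q3}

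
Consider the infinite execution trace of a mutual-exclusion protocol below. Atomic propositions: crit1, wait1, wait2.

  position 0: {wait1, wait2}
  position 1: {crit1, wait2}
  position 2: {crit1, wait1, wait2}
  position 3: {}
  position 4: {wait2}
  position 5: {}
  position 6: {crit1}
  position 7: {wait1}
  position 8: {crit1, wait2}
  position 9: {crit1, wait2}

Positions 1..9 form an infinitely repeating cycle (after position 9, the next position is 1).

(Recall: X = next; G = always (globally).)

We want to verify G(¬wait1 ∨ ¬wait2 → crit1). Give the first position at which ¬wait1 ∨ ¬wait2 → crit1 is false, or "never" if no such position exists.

Check ¬wait1 ∨ ¬wait2 → crit1 at each position in order: 0 ✓, 1 ✓, 2 ✓.
At position 3 the labels are {}, so ¬wait1 ∨ ¬wait2 → crit1 is false there. This is the first violation.

3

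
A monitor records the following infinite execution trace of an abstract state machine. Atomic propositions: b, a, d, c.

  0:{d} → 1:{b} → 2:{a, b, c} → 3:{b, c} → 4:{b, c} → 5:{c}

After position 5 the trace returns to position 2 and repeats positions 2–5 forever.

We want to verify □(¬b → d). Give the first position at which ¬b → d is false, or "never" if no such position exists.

Check ¬b → d at each position in order: 0 ✓, 1 ✓, 2 ✓, 3 ✓, 4 ✓.
At position 5 the labels are {c}, so ¬b → d is false there. This is the first violation.

5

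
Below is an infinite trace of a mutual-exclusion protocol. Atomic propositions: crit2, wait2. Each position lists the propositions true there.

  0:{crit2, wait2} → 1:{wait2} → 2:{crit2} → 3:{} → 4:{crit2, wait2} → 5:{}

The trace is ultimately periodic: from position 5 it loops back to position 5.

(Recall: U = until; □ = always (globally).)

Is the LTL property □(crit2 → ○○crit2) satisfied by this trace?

No

crit2 → ○○crit2 must hold at every position from 0 onward. It fails at position 4, so □(crit2 → ○○crit2) is false.
Positions where crit2 holds: 0, 2, 4.
Check ○○crit2 at each: 0→ok, 2→ok, 4→fails.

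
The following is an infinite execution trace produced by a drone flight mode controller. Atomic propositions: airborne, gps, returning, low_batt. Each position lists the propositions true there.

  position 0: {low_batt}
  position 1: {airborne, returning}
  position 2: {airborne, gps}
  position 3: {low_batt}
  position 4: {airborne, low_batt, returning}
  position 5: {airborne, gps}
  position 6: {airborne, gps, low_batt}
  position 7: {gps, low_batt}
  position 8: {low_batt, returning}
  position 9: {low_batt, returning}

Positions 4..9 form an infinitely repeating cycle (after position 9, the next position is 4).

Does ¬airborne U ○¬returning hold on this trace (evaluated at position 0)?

Walking from position 0: ○¬returning first holds at position 1, and ¬airborne holds at every earlier position along the way, so ¬airborne U ○¬returning holds.

Yes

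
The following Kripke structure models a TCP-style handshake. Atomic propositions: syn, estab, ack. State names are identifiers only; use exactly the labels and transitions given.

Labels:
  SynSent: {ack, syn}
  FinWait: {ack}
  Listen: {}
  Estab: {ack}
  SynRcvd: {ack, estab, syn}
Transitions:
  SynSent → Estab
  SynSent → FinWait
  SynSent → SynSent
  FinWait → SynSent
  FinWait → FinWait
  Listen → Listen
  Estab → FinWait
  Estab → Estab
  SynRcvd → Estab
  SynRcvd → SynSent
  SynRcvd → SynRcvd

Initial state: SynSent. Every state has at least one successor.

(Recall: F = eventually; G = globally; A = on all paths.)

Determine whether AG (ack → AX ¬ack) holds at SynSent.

States satisfying ack → AX ¬ack: {Listen}.
States satisfying AG (ack → AX ¬ack): {Listen}.
Estab is reachable from SynSent and violates ack → AX ¬ack, so AG fails at SynSent.
SynSent ∉ Sat(AG (ack → AX ¬ack)).

No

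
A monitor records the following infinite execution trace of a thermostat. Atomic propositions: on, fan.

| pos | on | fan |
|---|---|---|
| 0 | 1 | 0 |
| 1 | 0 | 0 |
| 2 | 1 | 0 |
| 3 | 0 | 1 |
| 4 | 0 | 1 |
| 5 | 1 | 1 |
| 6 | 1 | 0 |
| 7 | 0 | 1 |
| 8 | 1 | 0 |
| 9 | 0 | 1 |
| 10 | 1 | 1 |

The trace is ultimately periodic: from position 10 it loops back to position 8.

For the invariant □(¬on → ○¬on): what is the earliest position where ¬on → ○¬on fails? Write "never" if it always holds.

Check ¬on → ○¬on at each position in order: 0 ✓.
At position 1 the labels are {} and the next position 2 has {on}, so ¬on → ○¬on is false there. This is the first violation.

1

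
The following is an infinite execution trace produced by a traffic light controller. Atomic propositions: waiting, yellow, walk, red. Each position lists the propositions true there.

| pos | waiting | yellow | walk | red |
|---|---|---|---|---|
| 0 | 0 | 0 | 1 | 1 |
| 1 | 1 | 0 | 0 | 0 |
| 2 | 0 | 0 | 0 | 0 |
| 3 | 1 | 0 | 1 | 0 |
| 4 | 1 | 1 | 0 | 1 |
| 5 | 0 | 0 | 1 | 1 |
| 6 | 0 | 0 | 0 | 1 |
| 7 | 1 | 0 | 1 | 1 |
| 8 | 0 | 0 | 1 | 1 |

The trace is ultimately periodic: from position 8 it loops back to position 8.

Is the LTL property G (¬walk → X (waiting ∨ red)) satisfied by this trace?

¬walk → X (waiting ∨ red) must hold at every position from 0 onward. It fails at position 1, so G (¬walk → X (waiting ∨ red)) is false.
Positions where ¬walk holds: 1, 2, 4, 6.
Check X (waiting ∨ red) at each: 1→fails, 2→ok, 4→ok, 6→ok.

Does not hold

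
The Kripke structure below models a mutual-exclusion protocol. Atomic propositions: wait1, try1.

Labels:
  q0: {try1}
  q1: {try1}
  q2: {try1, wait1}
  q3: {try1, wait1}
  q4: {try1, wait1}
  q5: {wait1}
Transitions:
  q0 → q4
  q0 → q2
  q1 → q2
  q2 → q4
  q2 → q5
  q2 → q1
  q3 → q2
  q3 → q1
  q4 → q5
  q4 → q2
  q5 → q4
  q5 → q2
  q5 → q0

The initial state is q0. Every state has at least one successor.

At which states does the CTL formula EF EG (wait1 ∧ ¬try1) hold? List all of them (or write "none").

States satisfying EG (wait1 ∧ ¬try1): ∅.
States satisfying EF EG (wait1 ∧ ¬try1): ∅.

none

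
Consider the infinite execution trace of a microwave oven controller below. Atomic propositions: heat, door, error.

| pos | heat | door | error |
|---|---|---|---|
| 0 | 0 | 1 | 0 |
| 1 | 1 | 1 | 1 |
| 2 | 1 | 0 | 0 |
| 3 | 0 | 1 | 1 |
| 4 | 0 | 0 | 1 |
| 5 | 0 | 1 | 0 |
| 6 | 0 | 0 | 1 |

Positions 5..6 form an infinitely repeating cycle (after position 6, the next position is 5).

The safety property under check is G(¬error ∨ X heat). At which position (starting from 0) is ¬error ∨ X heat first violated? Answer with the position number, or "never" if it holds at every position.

Check ¬error ∨ X heat at each position in order: 0 ✓, 1 ✓, 2 ✓.
At position 3 the labels are {door, error} and the next position 4 has {error}, so ¬error ∨ X heat is false there. This is the first violation.

3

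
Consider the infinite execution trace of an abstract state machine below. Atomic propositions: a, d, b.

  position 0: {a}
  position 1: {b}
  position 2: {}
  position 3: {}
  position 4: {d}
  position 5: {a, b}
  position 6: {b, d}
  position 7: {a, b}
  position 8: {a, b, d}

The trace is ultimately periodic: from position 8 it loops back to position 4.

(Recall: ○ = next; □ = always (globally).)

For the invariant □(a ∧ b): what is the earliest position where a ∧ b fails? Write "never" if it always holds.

0

At position 0 the labels are {a}, so a ∧ b is false there. This is the first violation.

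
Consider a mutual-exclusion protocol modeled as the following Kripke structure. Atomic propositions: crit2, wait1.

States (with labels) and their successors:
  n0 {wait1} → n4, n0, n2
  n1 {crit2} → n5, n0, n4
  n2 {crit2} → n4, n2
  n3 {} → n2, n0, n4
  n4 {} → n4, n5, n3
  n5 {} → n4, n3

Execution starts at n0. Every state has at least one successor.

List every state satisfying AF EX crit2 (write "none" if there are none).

States satisfying EX crit2: {n0, n2, n3}.
States satisfying AF EX crit2: {n0, n2, n3}.

{n0, n2, n3}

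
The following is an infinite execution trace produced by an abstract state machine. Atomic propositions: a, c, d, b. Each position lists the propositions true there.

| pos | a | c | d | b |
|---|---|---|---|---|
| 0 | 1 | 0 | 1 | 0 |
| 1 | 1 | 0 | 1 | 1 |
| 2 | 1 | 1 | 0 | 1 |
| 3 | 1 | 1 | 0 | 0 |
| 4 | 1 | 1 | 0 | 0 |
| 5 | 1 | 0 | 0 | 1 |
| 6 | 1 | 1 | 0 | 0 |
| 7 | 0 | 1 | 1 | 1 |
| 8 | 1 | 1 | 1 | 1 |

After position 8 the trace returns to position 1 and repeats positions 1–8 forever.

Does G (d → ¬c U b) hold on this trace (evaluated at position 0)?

d → ¬c U b holds at every position 0..8, and those are all positions ever visited, so G (d → ¬c U b) holds.
Positions where d holds: 0, 1, 7, 8.
Check ¬c U b at each: 0→ok, 1→ok, 7→ok, 8→ok.

Holds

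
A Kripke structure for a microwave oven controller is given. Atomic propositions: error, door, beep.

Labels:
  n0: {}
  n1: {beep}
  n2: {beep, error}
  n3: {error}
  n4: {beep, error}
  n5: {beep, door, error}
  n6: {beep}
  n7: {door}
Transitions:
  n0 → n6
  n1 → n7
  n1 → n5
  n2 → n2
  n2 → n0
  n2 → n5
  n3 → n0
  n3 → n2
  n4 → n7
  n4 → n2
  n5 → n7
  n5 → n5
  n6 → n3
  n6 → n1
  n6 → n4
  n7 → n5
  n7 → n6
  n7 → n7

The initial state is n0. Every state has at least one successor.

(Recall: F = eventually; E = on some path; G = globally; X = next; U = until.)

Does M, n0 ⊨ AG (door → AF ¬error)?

Violated

States satisfying door → AF ¬error: {n0, n1, n2, n3, n4, n6, n7}.
States satisfying AG (door → AF ¬error): ∅.
n5 is reachable from n0 and violates door → AF ¬error, so AG fails at n0.
n0 ∉ Sat(AG (door → AF ¬error)).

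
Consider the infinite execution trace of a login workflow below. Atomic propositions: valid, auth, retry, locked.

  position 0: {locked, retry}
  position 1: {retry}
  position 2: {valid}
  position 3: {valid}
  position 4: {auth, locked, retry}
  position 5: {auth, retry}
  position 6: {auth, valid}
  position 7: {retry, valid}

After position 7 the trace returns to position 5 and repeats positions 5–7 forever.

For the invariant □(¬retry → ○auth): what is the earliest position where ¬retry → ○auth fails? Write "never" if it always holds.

Check ¬retry → ○auth at each position in order: 0 ✓, 1 ✓.
At position 2 the labels are {valid} and the next position 3 has {valid}, so ¬retry → ○auth is false there. This is the first violation.

2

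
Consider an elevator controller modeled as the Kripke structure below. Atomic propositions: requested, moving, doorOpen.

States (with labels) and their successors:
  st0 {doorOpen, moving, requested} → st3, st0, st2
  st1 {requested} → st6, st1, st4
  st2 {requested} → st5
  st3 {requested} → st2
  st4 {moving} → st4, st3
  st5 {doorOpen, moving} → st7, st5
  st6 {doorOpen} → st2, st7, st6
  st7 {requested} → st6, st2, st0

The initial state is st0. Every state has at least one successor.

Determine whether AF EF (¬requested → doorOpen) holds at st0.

States satisfying EF (¬requested → doorOpen): {st0, st1, st2, st3, st4, st5, st6, st7}.
States satisfying AF EF (¬requested → doorOpen): {st0, st1, st2, st3, st4, st5, st6, st7}.
st0 ∈ Sat(AF EF (¬requested → doorOpen)).

Satisfied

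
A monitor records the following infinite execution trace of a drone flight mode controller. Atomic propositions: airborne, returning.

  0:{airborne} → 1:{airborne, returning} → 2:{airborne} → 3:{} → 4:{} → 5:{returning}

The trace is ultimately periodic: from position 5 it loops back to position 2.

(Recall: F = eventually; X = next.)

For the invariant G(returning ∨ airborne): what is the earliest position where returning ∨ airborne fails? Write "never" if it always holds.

3

Check returning ∨ airborne at each position in order: 0 ✓, 1 ✓, 2 ✓.
At position 3 the labels are {}, so returning ∨ airborne is false there. This is the first violation.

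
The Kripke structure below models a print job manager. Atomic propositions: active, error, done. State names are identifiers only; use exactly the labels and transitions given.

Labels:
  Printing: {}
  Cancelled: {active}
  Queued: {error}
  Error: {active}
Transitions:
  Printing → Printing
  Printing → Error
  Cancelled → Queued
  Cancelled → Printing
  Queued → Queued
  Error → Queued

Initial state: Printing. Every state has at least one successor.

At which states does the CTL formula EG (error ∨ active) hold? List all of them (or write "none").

{Cancelled, Queued, Error}

States satisfying error ∨ active: {Cancelled, Queued, Error}.
States satisfying EG (error ∨ active): {Cancelled, Queued, Error}.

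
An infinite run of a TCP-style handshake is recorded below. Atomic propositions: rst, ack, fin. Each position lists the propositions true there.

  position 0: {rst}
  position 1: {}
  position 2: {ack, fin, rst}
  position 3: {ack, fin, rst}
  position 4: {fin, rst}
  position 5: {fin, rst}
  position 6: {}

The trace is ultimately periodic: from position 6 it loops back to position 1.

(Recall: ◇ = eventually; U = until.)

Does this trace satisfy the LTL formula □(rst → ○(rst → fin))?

rst → ○(rst → fin) holds at every position 0..6, and those are all positions ever visited, so □(rst → ○(rst → fin)) holds.
Positions where rst holds: 0, 2, 3, 4, 5.
Check ○(rst → fin) at each: 0→ok, 2→ok, 3→ok, 4→ok, 5→ok.

Yes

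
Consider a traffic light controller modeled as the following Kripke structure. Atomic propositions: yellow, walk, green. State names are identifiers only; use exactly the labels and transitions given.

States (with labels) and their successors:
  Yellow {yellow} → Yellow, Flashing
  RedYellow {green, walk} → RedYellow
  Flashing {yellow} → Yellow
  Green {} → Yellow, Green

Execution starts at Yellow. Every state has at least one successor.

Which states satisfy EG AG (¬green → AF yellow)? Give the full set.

{Yellow, RedYellow, Flashing}

States satisfying AG (¬green → AF yellow): {Yellow, RedYellow, Flashing}.
States satisfying EG AG (¬green → AF yellow): {Yellow, RedYellow, Flashing}.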